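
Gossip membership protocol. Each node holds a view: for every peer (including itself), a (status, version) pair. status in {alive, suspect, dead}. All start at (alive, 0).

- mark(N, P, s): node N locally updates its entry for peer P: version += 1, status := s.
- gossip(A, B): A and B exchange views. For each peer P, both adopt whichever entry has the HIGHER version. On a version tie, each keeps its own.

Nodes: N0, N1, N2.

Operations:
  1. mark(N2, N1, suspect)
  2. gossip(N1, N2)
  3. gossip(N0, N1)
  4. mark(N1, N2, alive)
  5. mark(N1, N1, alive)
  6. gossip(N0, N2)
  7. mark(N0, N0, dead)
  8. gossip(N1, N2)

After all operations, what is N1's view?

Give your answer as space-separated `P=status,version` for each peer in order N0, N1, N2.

Op 1: N2 marks N1=suspect -> (suspect,v1)
Op 2: gossip N1<->N2 -> N1.N0=(alive,v0) N1.N1=(suspect,v1) N1.N2=(alive,v0) | N2.N0=(alive,v0) N2.N1=(suspect,v1) N2.N2=(alive,v0)
Op 3: gossip N0<->N1 -> N0.N0=(alive,v0) N0.N1=(suspect,v1) N0.N2=(alive,v0) | N1.N0=(alive,v0) N1.N1=(suspect,v1) N1.N2=(alive,v0)
Op 4: N1 marks N2=alive -> (alive,v1)
Op 5: N1 marks N1=alive -> (alive,v2)
Op 6: gossip N0<->N2 -> N0.N0=(alive,v0) N0.N1=(suspect,v1) N0.N2=(alive,v0) | N2.N0=(alive,v0) N2.N1=(suspect,v1) N2.N2=(alive,v0)
Op 7: N0 marks N0=dead -> (dead,v1)
Op 8: gossip N1<->N2 -> N1.N0=(alive,v0) N1.N1=(alive,v2) N1.N2=(alive,v1) | N2.N0=(alive,v0) N2.N1=(alive,v2) N2.N2=(alive,v1)

Answer: N0=alive,0 N1=alive,2 N2=alive,1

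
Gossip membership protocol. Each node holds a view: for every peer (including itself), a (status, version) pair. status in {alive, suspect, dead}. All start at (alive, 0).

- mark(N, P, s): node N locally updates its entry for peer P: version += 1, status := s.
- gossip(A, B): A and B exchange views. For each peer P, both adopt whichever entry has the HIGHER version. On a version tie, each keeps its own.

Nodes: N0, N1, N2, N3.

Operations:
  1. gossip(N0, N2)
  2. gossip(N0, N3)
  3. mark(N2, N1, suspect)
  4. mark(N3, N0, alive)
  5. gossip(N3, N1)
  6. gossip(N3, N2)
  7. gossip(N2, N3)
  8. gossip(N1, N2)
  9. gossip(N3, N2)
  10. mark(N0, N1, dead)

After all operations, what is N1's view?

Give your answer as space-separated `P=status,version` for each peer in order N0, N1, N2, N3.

Answer: N0=alive,1 N1=suspect,1 N2=alive,0 N3=alive,0

Derivation:
Op 1: gossip N0<->N2 -> N0.N0=(alive,v0) N0.N1=(alive,v0) N0.N2=(alive,v0) N0.N3=(alive,v0) | N2.N0=(alive,v0) N2.N1=(alive,v0) N2.N2=(alive,v0) N2.N3=(alive,v0)
Op 2: gossip N0<->N3 -> N0.N0=(alive,v0) N0.N1=(alive,v0) N0.N2=(alive,v0) N0.N3=(alive,v0) | N3.N0=(alive,v0) N3.N1=(alive,v0) N3.N2=(alive,v0) N3.N3=(alive,v0)
Op 3: N2 marks N1=suspect -> (suspect,v1)
Op 4: N3 marks N0=alive -> (alive,v1)
Op 5: gossip N3<->N1 -> N3.N0=(alive,v1) N3.N1=(alive,v0) N3.N2=(alive,v0) N3.N3=(alive,v0) | N1.N0=(alive,v1) N1.N1=(alive,v0) N1.N2=(alive,v0) N1.N3=(alive,v0)
Op 6: gossip N3<->N2 -> N3.N0=(alive,v1) N3.N1=(suspect,v1) N3.N2=(alive,v0) N3.N3=(alive,v0) | N2.N0=(alive,v1) N2.N1=(suspect,v1) N2.N2=(alive,v0) N2.N3=(alive,v0)
Op 7: gossip N2<->N3 -> N2.N0=(alive,v1) N2.N1=(suspect,v1) N2.N2=(alive,v0) N2.N3=(alive,v0) | N3.N0=(alive,v1) N3.N1=(suspect,v1) N3.N2=(alive,v0) N3.N3=(alive,v0)
Op 8: gossip N1<->N2 -> N1.N0=(alive,v1) N1.N1=(suspect,v1) N1.N2=(alive,v0) N1.N3=(alive,v0) | N2.N0=(alive,v1) N2.N1=(suspect,v1) N2.N2=(alive,v0) N2.N3=(alive,v0)
Op 9: gossip N3<->N2 -> N3.N0=(alive,v1) N3.N1=(suspect,v1) N3.N2=(alive,v0) N3.N3=(alive,v0) | N2.N0=(alive,v1) N2.N1=(suspect,v1) N2.N2=(alive,v0) N2.N3=(alive,v0)
Op 10: N0 marks N1=dead -> (dead,v1)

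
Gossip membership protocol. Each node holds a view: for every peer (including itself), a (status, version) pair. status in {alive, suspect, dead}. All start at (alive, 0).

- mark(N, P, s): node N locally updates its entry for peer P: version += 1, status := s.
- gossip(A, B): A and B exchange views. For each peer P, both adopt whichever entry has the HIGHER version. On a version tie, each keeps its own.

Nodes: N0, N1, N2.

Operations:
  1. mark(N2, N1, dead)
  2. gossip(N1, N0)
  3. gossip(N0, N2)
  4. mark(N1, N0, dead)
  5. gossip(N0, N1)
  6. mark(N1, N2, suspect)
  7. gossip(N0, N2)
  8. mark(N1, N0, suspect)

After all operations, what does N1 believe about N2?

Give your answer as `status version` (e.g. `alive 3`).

Op 1: N2 marks N1=dead -> (dead,v1)
Op 2: gossip N1<->N0 -> N1.N0=(alive,v0) N1.N1=(alive,v0) N1.N2=(alive,v0) | N0.N0=(alive,v0) N0.N1=(alive,v0) N0.N2=(alive,v0)
Op 3: gossip N0<->N2 -> N0.N0=(alive,v0) N0.N1=(dead,v1) N0.N2=(alive,v0) | N2.N0=(alive,v0) N2.N1=(dead,v1) N2.N2=(alive,v0)
Op 4: N1 marks N0=dead -> (dead,v1)
Op 5: gossip N0<->N1 -> N0.N0=(dead,v1) N0.N1=(dead,v1) N0.N2=(alive,v0) | N1.N0=(dead,v1) N1.N1=(dead,v1) N1.N2=(alive,v0)
Op 6: N1 marks N2=suspect -> (suspect,v1)
Op 7: gossip N0<->N2 -> N0.N0=(dead,v1) N0.N1=(dead,v1) N0.N2=(alive,v0) | N2.N0=(dead,v1) N2.N1=(dead,v1) N2.N2=(alive,v0)
Op 8: N1 marks N0=suspect -> (suspect,v2)

Answer: suspect 1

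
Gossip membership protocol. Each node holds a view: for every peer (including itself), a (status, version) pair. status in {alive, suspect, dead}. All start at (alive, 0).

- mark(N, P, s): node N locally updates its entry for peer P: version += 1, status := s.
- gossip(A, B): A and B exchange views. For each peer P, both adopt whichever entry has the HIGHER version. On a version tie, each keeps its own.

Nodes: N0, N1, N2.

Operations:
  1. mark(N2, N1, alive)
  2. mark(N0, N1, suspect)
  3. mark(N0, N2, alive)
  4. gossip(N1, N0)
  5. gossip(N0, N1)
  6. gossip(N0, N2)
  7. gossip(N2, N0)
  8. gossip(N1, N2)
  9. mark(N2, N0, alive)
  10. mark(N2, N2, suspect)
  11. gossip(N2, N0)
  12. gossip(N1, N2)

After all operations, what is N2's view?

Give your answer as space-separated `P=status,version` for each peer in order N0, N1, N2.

Op 1: N2 marks N1=alive -> (alive,v1)
Op 2: N0 marks N1=suspect -> (suspect,v1)
Op 3: N0 marks N2=alive -> (alive,v1)
Op 4: gossip N1<->N0 -> N1.N0=(alive,v0) N1.N1=(suspect,v1) N1.N2=(alive,v1) | N0.N0=(alive,v0) N0.N1=(suspect,v1) N0.N2=(alive,v1)
Op 5: gossip N0<->N1 -> N0.N0=(alive,v0) N0.N1=(suspect,v1) N0.N2=(alive,v1) | N1.N0=(alive,v0) N1.N1=(suspect,v1) N1.N2=(alive,v1)
Op 6: gossip N0<->N2 -> N0.N0=(alive,v0) N0.N1=(suspect,v1) N0.N2=(alive,v1) | N2.N0=(alive,v0) N2.N1=(alive,v1) N2.N2=(alive,v1)
Op 7: gossip N2<->N0 -> N2.N0=(alive,v0) N2.N1=(alive,v1) N2.N2=(alive,v1) | N0.N0=(alive,v0) N0.N1=(suspect,v1) N0.N2=(alive,v1)
Op 8: gossip N1<->N2 -> N1.N0=(alive,v0) N1.N1=(suspect,v1) N1.N2=(alive,v1) | N2.N0=(alive,v0) N2.N1=(alive,v1) N2.N2=(alive,v1)
Op 9: N2 marks N0=alive -> (alive,v1)
Op 10: N2 marks N2=suspect -> (suspect,v2)
Op 11: gossip N2<->N0 -> N2.N0=(alive,v1) N2.N1=(alive,v1) N2.N2=(suspect,v2) | N0.N0=(alive,v1) N0.N1=(suspect,v1) N0.N2=(suspect,v2)
Op 12: gossip N1<->N2 -> N1.N0=(alive,v1) N1.N1=(suspect,v1) N1.N2=(suspect,v2) | N2.N0=(alive,v1) N2.N1=(alive,v1) N2.N2=(suspect,v2)

Answer: N0=alive,1 N1=alive,1 N2=suspect,2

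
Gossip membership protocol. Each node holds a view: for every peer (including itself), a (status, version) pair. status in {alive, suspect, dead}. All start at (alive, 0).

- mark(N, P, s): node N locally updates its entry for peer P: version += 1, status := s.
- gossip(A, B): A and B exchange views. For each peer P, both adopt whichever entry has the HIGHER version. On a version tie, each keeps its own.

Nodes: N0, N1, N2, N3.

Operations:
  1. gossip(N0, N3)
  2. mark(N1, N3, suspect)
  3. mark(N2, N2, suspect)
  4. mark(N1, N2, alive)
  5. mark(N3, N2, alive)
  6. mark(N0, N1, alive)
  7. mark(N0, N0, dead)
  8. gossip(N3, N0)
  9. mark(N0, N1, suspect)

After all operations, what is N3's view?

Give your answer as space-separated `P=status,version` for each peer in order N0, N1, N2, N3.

Op 1: gossip N0<->N3 -> N0.N0=(alive,v0) N0.N1=(alive,v0) N0.N2=(alive,v0) N0.N3=(alive,v0) | N3.N0=(alive,v0) N3.N1=(alive,v0) N3.N2=(alive,v0) N3.N3=(alive,v0)
Op 2: N1 marks N3=suspect -> (suspect,v1)
Op 3: N2 marks N2=suspect -> (suspect,v1)
Op 4: N1 marks N2=alive -> (alive,v1)
Op 5: N3 marks N2=alive -> (alive,v1)
Op 6: N0 marks N1=alive -> (alive,v1)
Op 7: N0 marks N0=dead -> (dead,v1)
Op 8: gossip N3<->N0 -> N3.N0=(dead,v1) N3.N1=(alive,v1) N3.N2=(alive,v1) N3.N3=(alive,v0) | N0.N0=(dead,v1) N0.N1=(alive,v1) N0.N2=(alive,v1) N0.N3=(alive,v0)
Op 9: N0 marks N1=suspect -> (suspect,v2)

Answer: N0=dead,1 N1=alive,1 N2=alive,1 N3=alive,0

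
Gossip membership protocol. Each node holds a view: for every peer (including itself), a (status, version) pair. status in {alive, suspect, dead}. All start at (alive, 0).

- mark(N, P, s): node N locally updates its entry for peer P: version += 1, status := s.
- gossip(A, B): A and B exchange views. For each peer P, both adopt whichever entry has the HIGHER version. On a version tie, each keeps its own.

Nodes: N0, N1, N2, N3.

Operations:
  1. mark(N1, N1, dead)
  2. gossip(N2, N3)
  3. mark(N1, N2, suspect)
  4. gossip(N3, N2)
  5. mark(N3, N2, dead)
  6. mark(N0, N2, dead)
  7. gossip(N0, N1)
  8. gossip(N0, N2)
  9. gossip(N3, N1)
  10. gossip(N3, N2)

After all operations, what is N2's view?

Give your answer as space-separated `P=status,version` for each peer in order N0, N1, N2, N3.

Answer: N0=alive,0 N1=dead,1 N2=dead,1 N3=alive,0

Derivation:
Op 1: N1 marks N1=dead -> (dead,v1)
Op 2: gossip N2<->N3 -> N2.N0=(alive,v0) N2.N1=(alive,v0) N2.N2=(alive,v0) N2.N3=(alive,v0) | N3.N0=(alive,v0) N3.N1=(alive,v0) N3.N2=(alive,v0) N3.N3=(alive,v0)
Op 3: N1 marks N2=suspect -> (suspect,v1)
Op 4: gossip N3<->N2 -> N3.N0=(alive,v0) N3.N1=(alive,v0) N3.N2=(alive,v0) N3.N3=(alive,v0) | N2.N0=(alive,v0) N2.N1=(alive,v0) N2.N2=(alive,v0) N2.N3=(alive,v0)
Op 5: N3 marks N2=dead -> (dead,v1)
Op 6: N0 marks N2=dead -> (dead,v1)
Op 7: gossip N0<->N1 -> N0.N0=(alive,v0) N0.N1=(dead,v1) N0.N2=(dead,v1) N0.N3=(alive,v0) | N1.N0=(alive,v0) N1.N1=(dead,v1) N1.N2=(suspect,v1) N1.N3=(alive,v0)
Op 8: gossip N0<->N2 -> N0.N0=(alive,v0) N0.N1=(dead,v1) N0.N2=(dead,v1) N0.N3=(alive,v0) | N2.N0=(alive,v0) N2.N1=(dead,v1) N2.N2=(dead,v1) N2.N3=(alive,v0)
Op 9: gossip N3<->N1 -> N3.N0=(alive,v0) N3.N1=(dead,v1) N3.N2=(dead,v1) N3.N3=(alive,v0) | N1.N0=(alive,v0) N1.N1=(dead,v1) N1.N2=(suspect,v1) N1.N3=(alive,v0)
Op 10: gossip N3<->N2 -> N3.N0=(alive,v0) N3.N1=(dead,v1) N3.N2=(dead,v1) N3.N3=(alive,v0) | N2.N0=(alive,v0) N2.N1=(dead,v1) N2.N2=(dead,v1) N2.N3=(alive,v0)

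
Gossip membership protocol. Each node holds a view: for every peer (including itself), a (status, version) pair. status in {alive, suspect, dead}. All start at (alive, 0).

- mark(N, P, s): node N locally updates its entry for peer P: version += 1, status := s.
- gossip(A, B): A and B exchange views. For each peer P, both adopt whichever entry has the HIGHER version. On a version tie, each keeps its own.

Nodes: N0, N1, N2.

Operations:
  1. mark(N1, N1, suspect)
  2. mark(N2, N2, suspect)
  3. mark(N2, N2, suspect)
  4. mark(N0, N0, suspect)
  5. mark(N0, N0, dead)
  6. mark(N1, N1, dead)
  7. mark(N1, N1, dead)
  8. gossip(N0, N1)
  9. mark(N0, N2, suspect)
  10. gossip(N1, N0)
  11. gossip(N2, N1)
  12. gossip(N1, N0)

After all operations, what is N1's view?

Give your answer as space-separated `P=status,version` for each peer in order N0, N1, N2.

Answer: N0=dead,2 N1=dead,3 N2=suspect,2

Derivation:
Op 1: N1 marks N1=suspect -> (suspect,v1)
Op 2: N2 marks N2=suspect -> (suspect,v1)
Op 3: N2 marks N2=suspect -> (suspect,v2)
Op 4: N0 marks N0=suspect -> (suspect,v1)
Op 5: N0 marks N0=dead -> (dead,v2)
Op 6: N1 marks N1=dead -> (dead,v2)
Op 7: N1 marks N1=dead -> (dead,v3)
Op 8: gossip N0<->N1 -> N0.N0=(dead,v2) N0.N1=(dead,v3) N0.N2=(alive,v0) | N1.N0=(dead,v2) N1.N1=(dead,v3) N1.N2=(alive,v0)
Op 9: N0 marks N2=suspect -> (suspect,v1)
Op 10: gossip N1<->N0 -> N1.N0=(dead,v2) N1.N1=(dead,v3) N1.N2=(suspect,v1) | N0.N0=(dead,v2) N0.N1=(dead,v3) N0.N2=(suspect,v1)
Op 11: gossip N2<->N1 -> N2.N0=(dead,v2) N2.N1=(dead,v3) N2.N2=(suspect,v2) | N1.N0=(dead,v2) N1.N1=(dead,v3) N1.N2=(suspect,v2)
Op 12: gossip N1<->N0 -> N1.N0=(dead,v2) N1.N1=(dead,v3) N1.N2=(suspect,v2) | N0.N0=(dead,v2) N0.N1=(dead,v3) N0.N2=(suspect,v2)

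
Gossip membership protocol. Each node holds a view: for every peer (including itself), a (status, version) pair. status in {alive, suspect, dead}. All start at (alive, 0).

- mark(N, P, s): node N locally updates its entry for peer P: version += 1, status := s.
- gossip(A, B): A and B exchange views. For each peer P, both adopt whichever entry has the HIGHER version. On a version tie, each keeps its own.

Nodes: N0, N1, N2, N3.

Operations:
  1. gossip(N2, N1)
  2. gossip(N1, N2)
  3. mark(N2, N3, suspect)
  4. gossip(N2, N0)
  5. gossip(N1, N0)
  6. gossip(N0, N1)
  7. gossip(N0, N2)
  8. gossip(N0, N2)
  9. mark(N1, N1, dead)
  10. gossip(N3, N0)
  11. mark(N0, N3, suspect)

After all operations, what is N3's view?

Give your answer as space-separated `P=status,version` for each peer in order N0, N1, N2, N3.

Answer: N0=alive,0 N1=alive,0 N2=alive,0 N3=suspect,1

Derivation:
Op 1: gossip N2<->N1 -> N2.N0=(alive,v0) N2.N1=(alive,v0) N2.N2=(alive,v0) N2.N3=(alive,v0) | N1.N0=(alive,v0) N1.N1=(alive,v0) N1.N2=(alive,v0) N1.N3=(alive,v0)
Op 2: gossip N1<->N2 -> N1.N0=(alive,v0) N1.N1=(alive,v0) N1.N2=(alive,v0) N1.N3=(alive,v0) | N2.N0=(alive,v0) N2.N1=(alive,v0) N2.N2=(alive,v0) N2.N3=(alive,v0)
Op 3: N2 marks N3=suspect -> (suspect,v1)
Op 4: gossip N2<->N0 -> N2.N0=(alive,v0) N2.N1=(alive,v0) N2.N2=(alive,v0) N2.N3=(suspect,v1) | N0.N0=(alive,v0) N0.N1=(alive,v0) N0.N2=(alive,v0) N0.N3=(suspect,v1)
Op 5: gossip N1<->N0 -> N1.N0=(alive,v0) N1.N1=(alive,v0) N1.N2=(alive,v0) N1.N3=(suspect,v1) | N0.N0=(alive,v0) N0.N1=(alive,v0) N0.N2=(alive,v0) N0.N3=(suspect,v1)
Op 6: gossip N0<->N1 -> N0.N0=(alive,v0) N0.N1=(alive,v0) N0.N2=(alive,v0) N0.N3=(suspect,v1) | N1.N0=(alive,v0) N1.N1=(alive,v0) N1.N2=(alive,v0) N1.N3=(suspect,v1)
Op 7: gossip N0<->N2 -> N0.N0=(alive,v0) N0.N1=(alive,v0) N0.N2=(alive,v0) N0.N3=(suspect,v1) | N2.N0=(alive,v0) N2.N1=(alive,v0) N2.N2=(alive,v0) N2.N3=(suspect,v1)
Op 8: gossip N0<->N2 -> N0.N0=(alive,v0) N0.N1=(alive,v0) N0.N2=(alive,v0) N0.N3=(suspect,v1) | N2.N0=(alive,v0) N2.N1=(alive,v0) N2.N2=(alive,v0) N2.N3=(suspect,v1)
Op 9: N1 marks N1=dead -> (dead,v1)
Op 10: gossip N3<->N0 -> N3.N0=(alive,v0) N3.N1=(alive,v0) N3.N2=(alive,v0) N3.N3=(suspect,v1) | N0.N0=(alive,v0) N0.N1=(alive,v0) N0.N2=(alive,v0) N0.N3=(suspect,v1)
Op 11: N0 marks N3=suspect -> (suspect,v2)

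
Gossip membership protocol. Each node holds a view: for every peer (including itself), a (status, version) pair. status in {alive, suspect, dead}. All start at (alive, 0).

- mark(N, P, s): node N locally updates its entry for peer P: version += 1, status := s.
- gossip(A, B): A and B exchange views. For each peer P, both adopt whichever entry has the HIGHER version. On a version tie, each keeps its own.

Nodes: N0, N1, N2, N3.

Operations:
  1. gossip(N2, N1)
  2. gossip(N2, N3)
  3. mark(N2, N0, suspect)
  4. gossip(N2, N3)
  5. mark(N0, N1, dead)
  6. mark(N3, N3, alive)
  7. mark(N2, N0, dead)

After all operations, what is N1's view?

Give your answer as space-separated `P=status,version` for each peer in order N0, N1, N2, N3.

Op 1: gossip N2<->N1 -> N2.N0=(alive,v0) N2.N1=(alive,v0) N2.N2=(alive,v0) N2.N3=(alive,v0) | N1.N0=(alive,v0) N1.N1=(alive,v0) N1.N2=(alive,v0) N1.N3=(alive,v0)
Op 2: gossip N2<->N3 -> N2.N0=(alive,v0) N2.N1=(alive,v0) N2.N2=(alive,v0) N2.N3=(alive,v0) | N3.N0=(alive,v0) N3.N1=(alive,v0) N3.N2=(alive,v0) N3.N3=(alive,v0)
Op 3: N2 marks N0=suspect -> (suspect,v1)
Op 4: gossip N2<->N3 -> N2.N0=(suspect,v1) N2.N1=(alive,v0) N2.N2=(alive,v0) N2.N3=(alive,v0) | N3.N0=(suspect,v1) N3.N1=(alive,v0) N3.N2=(alive,v0) N3.N3=(alive,v0)
Op 5: N0 marks N1=dead -> (dead,v1)
Op 6: N3 marks N3=alive -> (alive,v1)
Op 7: N2 marks N0=dead -> (dead,v2)

Answer: N0=alive,0 N1=alive,0 N2=alive,0 N3=alive,0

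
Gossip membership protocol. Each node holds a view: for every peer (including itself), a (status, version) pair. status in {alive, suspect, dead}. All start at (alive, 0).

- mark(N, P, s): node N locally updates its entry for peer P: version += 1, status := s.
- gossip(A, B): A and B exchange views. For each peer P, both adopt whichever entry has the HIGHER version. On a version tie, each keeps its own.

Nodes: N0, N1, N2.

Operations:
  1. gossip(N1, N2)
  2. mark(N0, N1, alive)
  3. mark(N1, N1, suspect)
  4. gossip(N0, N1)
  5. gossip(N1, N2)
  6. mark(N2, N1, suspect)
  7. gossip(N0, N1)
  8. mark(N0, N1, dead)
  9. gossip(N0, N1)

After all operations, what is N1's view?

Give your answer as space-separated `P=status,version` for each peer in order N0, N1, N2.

Answer: N0=alive,0 N1=dead,2 N2=alive,0

Derivation:
Op 1: gossip N1<->N2 -> N1.N0=(alive,v0) N1.N1=(alive,v0) N1.N2=(alive,v0) | N2.N0=(alive,v0) N2.N1=(alive,v0) N2.N2=(alive,v0)
Op 2: N0 marks N1=alive -> (alive,v1)
Op 3: N1 marks N1=suspect -> (suspect,v1)
Op 4: gossip N0<->N1 -> N0.N0=(alive,v0) N0.N1=(alive,v1) N0.N2=(alive,v0) | N1.N0=(alive,v0) N1.N1=(suspect,v1) N1.N2=(alive,v0)
Op 5: gossip N1<->N2 -> N1.N0=(alive,v0) N1.N1=(suspect,v1) N1.N2=(alive,v0) | N2.N0=(alive,v0) N2.N1=(suspect,v1) N2.N2=(alive,v0)
Op 6: N2 marks N1=suspect -> (suspect,v2)
Op 7: gossip N0<->N1 -> N0.N0=(alive,v0) N0.N1=(alive,v1) N0.N2=(alive,v0) | N1.N0=(alive,v0) N1.N1=(suspect,v1) N1.N2=(alive,v0)
Op 8: N0 marks N1=dead -> (dead,v2)
Op 9: gossip N0<->N1 -> N0.N0=(alive,v0) N0.N1=(dead,v2) N0.N2=(alive,v0) | N1.N0=(alive,v0) N1.N1=(dead,v2) N1.N2=(alive,v0)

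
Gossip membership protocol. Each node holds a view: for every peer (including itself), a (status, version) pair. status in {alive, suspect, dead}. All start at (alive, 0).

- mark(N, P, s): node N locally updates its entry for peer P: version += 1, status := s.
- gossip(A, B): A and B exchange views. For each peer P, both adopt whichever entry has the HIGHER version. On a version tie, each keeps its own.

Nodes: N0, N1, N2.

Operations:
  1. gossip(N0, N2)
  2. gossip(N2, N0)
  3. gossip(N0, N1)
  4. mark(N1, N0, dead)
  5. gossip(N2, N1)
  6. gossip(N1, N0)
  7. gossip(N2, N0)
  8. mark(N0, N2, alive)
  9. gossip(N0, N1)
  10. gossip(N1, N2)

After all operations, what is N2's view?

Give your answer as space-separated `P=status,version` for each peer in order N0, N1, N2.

Answer: N0=dead,1 N1=alive,0 N2=alive,1

Derivation:
Op 1: gossip N0<->N2 -> N0.N0=(alive,v0) N0.N1=(alive,v0) N0.N2=(alive,v0) | N2.N0=(alive,v0) N2.N1=(alive,v0) N2.N2=(alive,v0)
Op 2: gossip N2<->N0 -> N2.N0=(alive,v0) N2.N1=(alive,v0) N2.N2=(alive,v0) | N0.N0=(alive,v0) N0.N1=(alive,v0) N0.N2=(alive,v0)
Op 3: gossip N0<->N1 -> N0.N0=(alive,v0) N0.N1=(alive,v0) N0.N2=(alive,v0) | N1.N0=(alive,v0) N1.N1=(alive,v0) N1.N2=(alive,v0)
Op 4: N1 marks N0=dead -> (dead,v1)
Op 5: gossip N2<->N1 -> N2.N0=(dead,v1) N2.N1=(alive,v0) N2.N2=(alive,v0) | N1.N0=(dead,v1) N1.N1=(alive,v0) N1.N2=(alive,v0)
Op 6: gossip N1<->N0 -> N1.N0=(dead,v1) N1.N1=(alive,v0) N1.N2=(alive,v0) | N0.N0=(dead,v1) N0.N1=(alive,v0) N0.N2=(alive,v0)
Op 7: gossip N2<->N0 -> N2.N0=(dead,v1) N2.N1=(alive,v0) N2.N2=(alive,v0) | N0.N0=(dead,v1) N0.N1=(alive,v0) N0.N2=(alive,v0)
Op 8: N0 marks N2=alive -> (alive,v1)
Op 9: gossip N0<->N1 -> N0.N0=(dead,v1) N0.N1=(alive,v0) N0.N2=(alive,v1) | N1.N0=(dead,v1) N1.N1=(alive,v0) N1.N2=(alive,v1)
Op 10: gossip N1<->N2 -> N1.N0=(dead,v1) N1.N1=(alive,v0) N1.N2=(alive,v1) | N2.N0=(dead,v1) N2.N1=(alive,v0) N2.N2=(alive,v1)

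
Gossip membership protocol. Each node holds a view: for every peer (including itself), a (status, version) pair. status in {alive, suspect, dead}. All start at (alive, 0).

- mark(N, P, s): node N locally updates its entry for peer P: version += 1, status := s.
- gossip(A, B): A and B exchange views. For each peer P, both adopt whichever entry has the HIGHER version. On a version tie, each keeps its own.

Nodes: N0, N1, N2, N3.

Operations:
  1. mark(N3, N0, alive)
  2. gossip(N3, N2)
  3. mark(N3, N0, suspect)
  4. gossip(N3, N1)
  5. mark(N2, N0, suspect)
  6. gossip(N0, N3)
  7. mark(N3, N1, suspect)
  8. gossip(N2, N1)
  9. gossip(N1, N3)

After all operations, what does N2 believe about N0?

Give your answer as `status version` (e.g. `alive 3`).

Op 1: N3 marks N0=alive -> (alive,v1)
Op 2: gossip N3<->N2 -> N3.N0=(alive,v1) N3.N1=(alive,v0) N3.N2=(alive,v0) N3.N3=(alive,v0) | N2.N0=(alive,v1) N2.N1=(alive,v0) N2.N2=(alive,v0) N2.N3=(alive,v0)
Op 3: N3 marks N0=suspect -> (suspect,v2)
Op 4: gossip N3<->N1 -> N3.N0=(suspect,v2) N3.N1=(alive,v0) N3.N2=(alive,v0) N3.N3=(alive,v0) | N1.N0=(suspect,v2) N1.N1=(alive,v0) N1.N2=(alive,v0) N1.N3=(alive,v0)
Op 5: N2 marks N0=suspect -> (suspect,v2)
Op 6: gossip N0<->N3 -> N0.N0=(suspect,v2) N0.N1=(alive,v0) N0.N2=(alive,v0) N0.N3=(alive,v0) | N3.N0=(suspect,v2) N3.N1=(alive,v0) N3.N2=(alive,v0) N3.N3=(alive,v0)
Op 7: N3 marks N1=suspect -> (suspect,v1)
Op 8: gossip N2<->N1 -> N2.N0=(suspect,v2) N2.N1=(alive,v0) N2.N2=(alive,v0) N2.N3=(alive,v0) | N1.N0=(suspect,v2) N1.N1=(alive,v0) N1.N2=(alive,v0) N1.N3=(alive,v0)
Op 9: gossip N1<->N3 -> N1.N0=(suspect,v2) N1.N1=(suspect,v1) N1.N2=(alive,v0) N1.N3=(alive,v0) | N3.N0=(suspect,v2) N3.N1=(suspect,v1) N3.N2=(alive,v0) N3.N3=(alive,v0)

Answer: suspect 2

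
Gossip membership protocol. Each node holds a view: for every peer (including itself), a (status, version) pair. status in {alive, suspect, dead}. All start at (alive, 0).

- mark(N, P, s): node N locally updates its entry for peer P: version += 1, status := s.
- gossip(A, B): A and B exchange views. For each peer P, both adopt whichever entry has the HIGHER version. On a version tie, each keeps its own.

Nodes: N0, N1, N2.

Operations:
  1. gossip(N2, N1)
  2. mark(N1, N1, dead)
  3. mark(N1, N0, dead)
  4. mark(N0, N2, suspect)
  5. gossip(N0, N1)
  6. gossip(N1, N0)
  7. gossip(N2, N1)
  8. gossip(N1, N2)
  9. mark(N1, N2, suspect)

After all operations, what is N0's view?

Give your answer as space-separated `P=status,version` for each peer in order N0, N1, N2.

Answer: N0=dead,1 N1=dead,1 N2=suspect,1

Derivation:
Op 1: gossip N2<->N1 -> N2.N0=(alive,v0) N2.N1=(alive,v0) N2.N2=(alive,v0) | N1.N0=(alive,v0) N1.N1=(alive,v0) N1.N2=(alive,v0)
Op 2: N1 marks N1=dead -> (dead,v1)
Op 3: N1 marks N0=dead -> (dead,v1)
Op 4: N0 marks N2=suspect -> (suspect,v1)
Op 5: gossip N0<->N1 -> N0.N0=(dead,v1) N0.N1=(dead,v1) N0.N2=(suspect,v1) | N1.N0=(dead,v1) N1.N1=(dead,v1) N1.N2=(suspect,v1)
Op 6: gossip N1<->N0 -> N1.N0=(dead,v1) N1.N1=(dead,v1) N1.N2=(suspect,v1) | N0.N0=(dead,v1) N0.N1=(dead,v1) N0.N2=(suspect,v1)
Op 7: gossip N2<->N1 -> N2.N0=(dead,v1) N2.N1=(dead,v1) N2.N2=(suspect,v1) | N1.N0=(dead,v1) N1.N1=(dead,v1) N1.N2=(suspect,v1)
Op 8: gossip N1<->N2 -> N1.N0=(dead,v1) N1.N1=(dead,v1) N1.N2=(suspect,v1) | N2.N0=(dead,v1) N2.N1=(dead,v1) N2.N2=(suspect,v1)
Op 9: N1 marks N2=suspect -> (suspect,v2)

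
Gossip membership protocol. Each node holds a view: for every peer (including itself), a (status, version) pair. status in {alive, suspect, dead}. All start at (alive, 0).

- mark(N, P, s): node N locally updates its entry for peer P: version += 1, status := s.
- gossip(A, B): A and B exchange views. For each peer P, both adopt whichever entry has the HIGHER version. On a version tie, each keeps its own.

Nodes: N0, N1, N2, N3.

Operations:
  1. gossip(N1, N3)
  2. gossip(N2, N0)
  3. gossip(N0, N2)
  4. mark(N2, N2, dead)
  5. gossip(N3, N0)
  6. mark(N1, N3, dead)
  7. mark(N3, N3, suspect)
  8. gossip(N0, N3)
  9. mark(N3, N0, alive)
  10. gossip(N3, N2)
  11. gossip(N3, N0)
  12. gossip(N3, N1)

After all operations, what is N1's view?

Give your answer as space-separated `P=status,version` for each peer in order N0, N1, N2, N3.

Op 1: gossip N1<->N3 -> N1.N0=(alive,v0) N1.N1=(alive,v0) N1.N2=(alive,v0) N1.N3=(alive,v0) | N3.N0=(alive,v0) N3.N1=(alive,v0) N3.N2=(alive,v0) N3.N3=(alive,v0)
Op 2: gossip N2<->N0 -> N2.N0=(alive,v0) N2.N1=(alive,v0) N2.N2=(alive,v0) N2.N3=(alive,v0) | N0.N0=(alive,v0) N0.N1=(alive,v0) N0.N2=(alive,v0) N0.N3=(alive,v0)
Op 3: gossip N0<->N2 -> N0.N0=(alive,v0) N0.N1=(alive,v0) N0.N2=(alive,v0) N0.N3=(alive,v0) | N2.N0=(alive,v0) N2.N1=(alive,v0) N2.N2=(alive,v0) N2.N3=(alive,v0)
Op 4: N2 marks N2=dead -> (dead,v1)
Op 5: gossip N3<->N0 -> N3.N0=(alive,v0) N3.N1=(alive,v0) N3.N2=(alive,v0) N3.N3=(alive,v0) | N0.N0=(alive,v0) N0.N1=(alive,v0) N0.N2=(alive,v0) N0.N3=(alive,v0)
Op 6: N1 marks N3=dead -> (dead,v1)
Op 7: N3 marks N3=suspect -> (suspect,v1)
Op 8: gossip N0<->N3 -> N0.N0=(alive,v0) N0.N1=(alive,v0) N0.N2=(alive,v0) N0.N3=(suspect,v1) | N3.N0=(alive,v0) N3.N1=(alive,v0) N3.N2=(alive,v0) N3.N3=(suspect,v1)
Op 9: N3 marks N0=alive -> (alive,v1)
Op 10: gossip N3<->N2 -> N3.N0=(alive,v1) N3.N1=(alive,v0) N3.N2=(dead,v1) N3.N3=(suspect,v1) | N2.N0=(alive,v1) N2.N1=(alive,v0) N2.N2=(dead,v1) N2.N3=(suspect,v1)
Op 11: gossip N3<->N0 -> N3.N0=(alive,v1) N3.N1=(alive,v0) N3.N2=(dead,v1) N3.N3=(suspect,v1) | N0.N0=(alive,v1) N0.N1=(alive,v0) N0.N2=(dead,v1) N0.N3=(suspect,v1)
Op 12: gossip N3<->N1 -> N3.N0=(alive,v1) N3.N1=(alive,v0) N3.N2=(dead,v1) N3.N3=(suspect,v1) | N1.N0=(alive,v1) N1.N1=(alive,v0) N1.N2=(dead,v1) N1.N3=(dead,v1)

Answer: N0=alive,1 N1=alive,0 N2=dead,1 N3=dead,1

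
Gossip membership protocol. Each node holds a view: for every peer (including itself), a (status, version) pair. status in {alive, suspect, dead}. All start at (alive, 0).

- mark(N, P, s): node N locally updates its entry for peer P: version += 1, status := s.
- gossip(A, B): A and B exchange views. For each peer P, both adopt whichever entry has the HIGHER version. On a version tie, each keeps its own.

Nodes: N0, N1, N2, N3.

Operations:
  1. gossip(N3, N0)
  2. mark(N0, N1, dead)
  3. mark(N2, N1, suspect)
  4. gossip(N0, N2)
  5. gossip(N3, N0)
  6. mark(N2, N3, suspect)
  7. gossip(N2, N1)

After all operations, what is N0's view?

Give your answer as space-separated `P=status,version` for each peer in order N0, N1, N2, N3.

Op 1: gossip N3<->N0 -> N3.N0=(alive,v0) N3.N1=(alive,v0) N3.N2=(alive,v0) N3.N3=(alive,v0) | N0.N0=(alive,v0) N0.N1=(alive,v0) N0.N2=(alive,v0) N0.N3=(alive,v0)
Op 2: N0 marks N1=dead -> (dead,v1)
Op 3: N2 marks N1=suspect -> (suspect,v1)
Op 4: gossip N0<->N2 -> N0.N0=(alive,v0) N0.N1=(dead,v1) N0.N2=(alive,v0) N0.N3=(alive,v0) | N2.N0=(alive,v0) N2.N1=(suspect,v1) N2.N2=(alive,v0) N2.N3=(alive,v0)
Op 5: gossip N3<->N0 -> N3.N0=(alive,v0) N3.N1=(dead,v1) N3.N2=(alive,v0) N3.N3=(alive,v0) | N0.N0=(alive,v0) N0.N1=(dead,v1) N0.N2=(alive,v0) N0.N3=(alive,v0)
Op 6: N2 marks N3=suspect -> (suspect,v1)
Op 7: gossip N2<->N1 -> N2.N0=(alive,v0) N2.N1=(suspect,v1) N2.N2=(alive,v0) N2.N3=(suspect,v1) | N1.N0=(alive,v0) N1.N1=(suspect,v1) N1.N2=(alive,v0) N1.N3=(suspect,v1)

Answer: N0=alive,0 N1=dead,1 N2=alive,0 N3=alive,0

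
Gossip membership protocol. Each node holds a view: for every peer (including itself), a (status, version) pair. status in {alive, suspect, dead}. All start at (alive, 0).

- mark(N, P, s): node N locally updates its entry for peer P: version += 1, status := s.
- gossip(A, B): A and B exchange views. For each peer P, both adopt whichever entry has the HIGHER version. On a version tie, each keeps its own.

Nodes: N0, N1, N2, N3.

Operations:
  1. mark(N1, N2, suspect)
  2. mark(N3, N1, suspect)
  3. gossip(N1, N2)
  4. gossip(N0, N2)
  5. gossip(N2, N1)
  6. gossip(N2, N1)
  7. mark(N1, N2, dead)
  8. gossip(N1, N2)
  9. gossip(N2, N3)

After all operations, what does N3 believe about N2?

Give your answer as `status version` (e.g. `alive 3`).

Answer: dead 2

Derivation:
Op 1: N1 marks N2=suspect -> (suspect,v1)
Op 2: N3 marks N1=suspect -> (suspect,v1)
Op 3: gossip N1<->N2 -> N1.N0=(alive,v0) N1.N1=(alive,v0) N1.N2=(suspect,v1) N1.N3=(alive,v0) | N2.N0=(alive,v0) N2.N1=(alive,v0) N2.N2=(suspect,v1) N2.N3=(alive,v0)
Op 4: gossip N0<->N2 -> N0.N0=(alive,v0) N0.N1=(alive,v0) N0.N2=(suspect,v1) N0.N3=(alive,v0) | N2.N0=(alive,v0) N2.N1=(alive,v0) N2.N2=(suspect,v1) N2.N3=(alive,v0)
Op 5: gossip N2<->N1 -> N2.N0=(alive,v0) N2.N1=(alive,v0) N2.N2=(suspect,v1) N2.N3=(alive,v0) | N1.N0=(alive,v0) N1.N1=(alive,v0) N1.N2=(suspect,v1) N1.N3=(alive,v0)
Op 6: gossip N2<->N1 -> N2.N0=(alive,v0) N2.N1=(alive,v0) N2.N2=(suspect,v1) N2.N3=(alive,v0) | N1.N0=(alive,v0) N1.N1=(alive,v0) N1.N2=(suspect,v1) N1.N3=(alive,v0)
Op 7: N1 marks N2=dead -> (dead,v2)
Op 8: gossip N1<->N2 -> N1.N0=(alive,v0) N1.N1=(alive,v0) N1.N2=(dead,v2) N1.N3=(alive,v0) | N2.N0=(alive,v0) N2.N1=(alive,v0) N2.N2=(dead,v2) N2.N3=(alive,v0)
Op 9: gossip N2<->N3 -> N2.N0=(alive,v0) N2.N1=(suspect,v1) N2.N2=(dead,v2) N2.N3=(alive,v0) | N3.N0=(alive,v0) N3.N1=(suspect,v1) N3.N2=(dead,v2) N3.N3=(alive,v0)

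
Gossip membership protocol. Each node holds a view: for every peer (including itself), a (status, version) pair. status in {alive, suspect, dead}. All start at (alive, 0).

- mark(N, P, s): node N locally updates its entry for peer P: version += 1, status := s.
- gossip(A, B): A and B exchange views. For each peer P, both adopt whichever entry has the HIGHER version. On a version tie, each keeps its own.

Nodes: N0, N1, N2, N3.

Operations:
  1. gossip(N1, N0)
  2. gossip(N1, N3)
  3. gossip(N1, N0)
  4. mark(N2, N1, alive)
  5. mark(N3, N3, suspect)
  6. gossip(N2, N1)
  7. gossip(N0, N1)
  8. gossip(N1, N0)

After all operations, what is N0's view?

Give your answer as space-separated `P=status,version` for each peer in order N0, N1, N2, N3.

Answer: N0=alive,0 N1=alive,1 N2=alive,0 N3=alive,0

Derivation:
Op 1: gossip N1<->N0 -> N1.N0=(alive,v0) N1.N1=(alive,v0) N1.N2=(alive,v0) N1.N3=(alive,v0) | N0.N0=(alive,v0) N0.N1=(alive,v0) N0.N2=(alive,v0) N0.N3=(alive,v0)
Op 2: gossip N1<->N3 -> N1.N0=(alive,v0) N1.N1=(alive,v0) N1.N2=(alive,v0) N1.N3=(alive,v0) | N3.N0=(alive,v0) N3.N1=(alive,v0) N3.N2=(alive,v0) N3.N3=(alive,v0)
Op 3: gossip N1<->N0 -> N1.N0=(alive,v0) N1.N1=(alive,v0) N1.N2=(alive,v0) N1.N3=(alive,v0) | N0.N0=(alive,v0) N0.N1=(alive,v0) N0.N2=(alive,v0) N0.N3=(alive,v0)
Op 4: N2 marks N1=alive -> (alive,v1)
Op 5: N3 marks N3=suspect -> (suspect,v1)
Op 6: gossip N2<->N1 -> N2.N0=(alive,v0) N2.N1=(alive,v1) N2.N2=(alive,v0) N2.N3=(alive,v0) | N1.N0=(alive,v0) N1.N1=(alive,v1) N1.N2=(alive,v0) N1.N3=(alive,v0)
Op 7: gossip N0<->N1 -> N0.N0=(alive,v0) N0.N1=(alive,v1) N0.N2=(alive,v0) N0.N3=(alive,v0) | N1.N0=(alive,v0) N1.N1=(alive,v1) N1.N2=(alive,v0) N1.N3=(alive,v0)
Op 8: gossip N1<->N0 -> N1.N0=(alive,v0) N1.N1=(alive,v1) N1.N2=(alive,v0) N1.N3=(alive,v0) | N0.N0=(alive,v0) N0.N1=(alive,v1) N0.N2=(alive,v0) N0.N3=(alive,v0)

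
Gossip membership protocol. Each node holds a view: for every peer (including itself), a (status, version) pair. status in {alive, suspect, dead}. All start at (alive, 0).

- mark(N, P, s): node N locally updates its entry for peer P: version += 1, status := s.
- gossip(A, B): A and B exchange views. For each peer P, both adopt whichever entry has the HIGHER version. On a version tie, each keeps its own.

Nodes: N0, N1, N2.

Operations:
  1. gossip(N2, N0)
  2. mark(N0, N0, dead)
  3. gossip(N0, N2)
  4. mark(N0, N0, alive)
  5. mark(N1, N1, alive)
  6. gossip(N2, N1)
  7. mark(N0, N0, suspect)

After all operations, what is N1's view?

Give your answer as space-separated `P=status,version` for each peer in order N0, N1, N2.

Op 1: gossip N2<->N0 -> N2.N0=(alive,v0) N2.N1=(alive,v0) N2.N2=(alive,v0) | N0.N0=(alive,v0) N0.N1=(alive,v0) N0.N2=(alive,v0)
Op 2: N0 marks N0=dead -> (dead,v1)
Op 3: gossip N0<->N2 -> N0.N0=(dead,v1) N0.N1=(alive,v0) N0.N2=(alive,v0) | N2.N0=(dead,v1) N2.N1=(alive,v0) N2.N2=(alive,v0)
Op 4: N0 marks N0=alive -> (alive,v2)
Op 5: N1 marks N1=alive -> (alive,v1)
Op 6: gossip N2<->N1 -> N2.N0=(dead,v1) N2.N1=(alive,v1) N2.N2=(alive,v0) | N1.N0=(dead,v1) N1.N1=(alive,v1) N1.N2=(alive,v0)
Op 7: N0 marks N0=suspect -> (suspect,v3)

Answer: N0=dead,1 N1=alive,1 N2=alive,0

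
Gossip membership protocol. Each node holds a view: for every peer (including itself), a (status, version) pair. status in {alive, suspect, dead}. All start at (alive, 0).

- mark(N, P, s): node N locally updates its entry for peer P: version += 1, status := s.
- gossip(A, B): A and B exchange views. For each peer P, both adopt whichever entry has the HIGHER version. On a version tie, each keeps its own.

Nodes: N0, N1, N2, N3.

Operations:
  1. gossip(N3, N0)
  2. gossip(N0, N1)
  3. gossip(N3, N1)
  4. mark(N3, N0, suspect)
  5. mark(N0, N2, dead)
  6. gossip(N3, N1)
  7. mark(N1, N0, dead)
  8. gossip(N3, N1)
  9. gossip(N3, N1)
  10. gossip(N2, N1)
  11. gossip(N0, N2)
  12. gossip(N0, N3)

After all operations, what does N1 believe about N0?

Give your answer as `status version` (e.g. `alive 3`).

Op 1: gossip N3<->N0 -> N3.N0=(alive,v0) N3.N1=(alive,v0) N3.N2=(alive,v0) N3.N3=(alive,v0) | N0.N0=(alive,v0) N0.N1=(alive,v0) N0.N2=(alive,v0) N0.N3=(alive,v0)
Op 2: gossip N0<->N1 -> N0.N0=(alive,v0) N0.N1=(alive,v0) N0.N2=(alive,v0) N0.N3=(alive,v0) | N1.N0=(alive,v0) N1.N1=(alive,v0) N1.N2=(alive,v0) N1.N3=(alive,v0)
Op 3: gossip N3<->N1 -> N3.N0=(alive,v0) N3.N1=(alive,v0) N3.N2=(alive,v0) N3.N3=(alive,v0) | N1.N0=(alive,v0) N1.N1=(alive,v0) N1.N2=(alive,v0) N1.N3=(alive,v0)
Op 4: N3 marks N0=suspect -> (suspect,v1)
Op 5: N0 marks N2=dead -> (dead,v1)
Op 6: gossip N3<->N1 -> N3.N0=(suspect,v1) N3.N1=(alive,v0) N3.N2=(alive,v0) N3.N3=(alive,v0) | N1.N0=(suspect,v1) N1.N1=(alive,v0) N1.N2=(alive,v0) N1.N3=(alive,v0)
Op 7: N1 marks N0=dead -> (dead,v2)
Op 8: gossip N3<->N1 -> N3.N0=(dead,v2) N3.N1=(alive,v0) N3.N2=(alive,v0) N3.N3=(alive,v0) | N1.N0=(dead,v2) N1.N1=(alive,v0) N1.N2=(alive,v0) N1.N3=(alive,v0)
Op 9: gossip N3<->N1 -> N3.N0=(dead,v2) N3.N1=(alive,v0) N3.N2=(alive,v0) N3.N3=(alive,v0) | N1.N0=(dead,v2) N1.N1=(alive,v0) N1.N2=(alive,v0) N1.N3=(alive,v0)
Op 10: gossip N2<->N1 -> N2.N0=(dead,v2) N2.N1=(alive,v0) N2.N2=(alive,v0) N2.N3=(alive,v0) | N1.N0=(dead,v2) N1.N1=(alive,v0) N1.N2=(alive,v0) N1.N3=(alive,v0)
Op 11: gossip N0<->N2 -> N0.N0=(dead,v2) N0.N1=(alive,v0) N0.N2=(dead,v1) N0.N3=(alive,v0) | N2.N0=(dead,v2) N2.N1=(alive,v0) N2.N2=(dead,v1) N2.N3=(alive,v0)
Op 12: gossip N0<->N3 -> N0.N0=(dead,v2) N0.N1=(alive,v0) N0.N2=(dead,v1) N0.N3=(alive,v0) | N3.N0=(dead,v2) N3.N1=(alive,v0) N3.N2=(dead,v1) N3.N3=(alive,v0)

Answer: dead 2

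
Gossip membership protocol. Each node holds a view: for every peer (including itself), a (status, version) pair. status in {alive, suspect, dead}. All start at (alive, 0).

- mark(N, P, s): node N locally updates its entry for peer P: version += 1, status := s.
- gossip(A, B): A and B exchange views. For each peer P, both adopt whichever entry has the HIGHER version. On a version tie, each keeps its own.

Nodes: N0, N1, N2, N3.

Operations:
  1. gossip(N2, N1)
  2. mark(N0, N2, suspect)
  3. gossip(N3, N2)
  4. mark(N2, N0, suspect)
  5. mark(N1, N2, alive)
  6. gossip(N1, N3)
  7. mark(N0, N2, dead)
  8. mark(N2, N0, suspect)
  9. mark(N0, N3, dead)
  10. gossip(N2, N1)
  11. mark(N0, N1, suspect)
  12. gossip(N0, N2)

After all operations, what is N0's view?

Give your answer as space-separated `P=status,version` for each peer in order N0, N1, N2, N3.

Op 1: gossip N2<->N1 -> N2.N0=(alive,v0) N2.N1=(alive,v0) N2.N2=(alive,v0) N2.N3=(alive,v0) | N1.N0=(alive,v0) N1.N1=(alive,v0) N1.N2=(alive,v0) N1.N3=(alive,v0)
Op 2: N0 marks N2=suspect -> (suspect,v1)
Op 3: gossip N3<->N2 -> N3.N0=(alive,v0) N3.N1=(alive,v0) N3.N2=(alive,v0) N3.N3=(alive,v0) | N2.N0=(alive,v0) N2.N1=(alive,v0) N2.N2=(alive,v0) N2.N3=(alive,v0)
Op 4: N2 marks N0=suspect -> (suspect,v1)
Op 5: N1 marks N2=alive -> (alive,v1)
Op 6: gossip N1<->N3 -> N1.N0=(alive,v0) N1.N1=(alive,v0) N1.N2=(alive,v1) N1.N3=(alive,v0) | N3.N0=(alive,v0) N3.N1=(alive,v0) N3.N2=(alive,v1) N3.N3=(alive,v0)
Op 7: N0 marks N2=dead -> (dead,v2)
Op 8: N2 marks N0=suspect -> (suspect,v2)
Op 9: N0 marks N3=dead -> (dead,v1)
Op 10: gossip N2<->N1 -> N2.N0=(suspect,v2) N2.N1=(alive,v0) N2.N2=(alive,v1) N2.N3=(alive,v0) | N1.N0=(suspect,v2) N1.N1=(alive,v0) N1.N2=(alive,v1) N1.N3=(alive,v0)
Op 11: N0 marks N1=suspect -> (suspect,v1)
Op 12: gossip N0<->N2 -> N0.N0=(suspect,v2) N0.N1=(suspect,v1) N0.N2=(dead,v2) N0.N3=(dead,v1) | N2.N0=(suspect,v2) N2.N1=(suspect,v1) N2.N2=(dead,v2) N2.N3=(dead,v1)

Answer: N0=suspect,2 N1=suspect,1 N2=dead,2 N3=dead,1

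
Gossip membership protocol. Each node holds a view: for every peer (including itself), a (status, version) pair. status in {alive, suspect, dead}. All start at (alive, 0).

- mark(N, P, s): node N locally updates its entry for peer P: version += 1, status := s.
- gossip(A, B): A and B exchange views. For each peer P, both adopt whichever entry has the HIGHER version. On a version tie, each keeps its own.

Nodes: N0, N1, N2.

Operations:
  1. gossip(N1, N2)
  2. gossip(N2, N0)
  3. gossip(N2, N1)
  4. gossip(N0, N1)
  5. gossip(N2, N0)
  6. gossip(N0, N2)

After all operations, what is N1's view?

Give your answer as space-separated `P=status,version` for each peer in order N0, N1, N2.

Answer: N0=alive,0 N1=alive,0 N2=alive,0

Derivation:
Op 1: gossip N1<->N2 -> N1.N0=(alive,v0) N1.N1=(alive,v0) N1.N2=(alive,v0) | N2.N0=(alive,v0) N2.N1=(alive,v0) N2.N2=(alive,v0)
Op 2: gossip N2<->N0 -> N2.N0=(alive,v0) N2.N1=(alive,v0) N2.N2=(alive,v0) | N0.N0=(alive,v0) N0.N1=(alive,v0) N0.N2=(alive,v0)
Op 3: gossip N2<->N1 -> N2.N0=(alive,v0) N2.N1=(alive,v0) N2.N2=(alive,v0) | N1.N0=(alive,v0) N1.N1=(alive,v0) N1.N2=(alive,v0)
Op 4: gossip N0<->N1 -> N0.N0=(alive,v0) N0.N1=(alive,v0) N0.N2=(alive,v0) | N1.N0=(alive,v0) N1.N1=(alive,v0) N1.N2=(alive,v0)
Op 5: gossip N2<->N0 -> N2.N0=(alive,v0) N2.N1=(alive,v0) N2.N2=(alive,v0) | N0.N0=(alive,v0) N0.N1=(alive,v0) N0.N2=(alive,v0)
Op 6: gossip N0<->N2 -> N0.N0=(alive,v0) N0.N1=(alive,v0) N0.N2=(alive,v0) | N2.N0=(alive,v0) N2.N1=(alive,v0) N2.N2=(alive,v0)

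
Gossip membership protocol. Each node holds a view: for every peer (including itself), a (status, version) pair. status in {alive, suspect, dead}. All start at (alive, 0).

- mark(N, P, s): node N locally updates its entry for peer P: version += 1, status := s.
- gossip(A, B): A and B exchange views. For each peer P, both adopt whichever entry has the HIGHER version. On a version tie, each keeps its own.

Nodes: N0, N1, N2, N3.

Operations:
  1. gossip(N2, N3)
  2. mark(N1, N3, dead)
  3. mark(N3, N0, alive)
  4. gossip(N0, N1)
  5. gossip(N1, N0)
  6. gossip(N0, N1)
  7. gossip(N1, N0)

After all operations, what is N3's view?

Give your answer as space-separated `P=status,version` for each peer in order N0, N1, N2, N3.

Answer: N0=alive,1 N1=alive,0 N2=alive,0 N3=alive,0

Derivation:
Op 1: gossip N2<->N3 -> N2.N0=(alive,v0) N2.N1=(alive,v0) N2.N2=(alive,v0) N2.N3=(alive,v0) | N3.N0=(alive,v0) N3.N1=(alive,v0) N3.N2=(alive,v0) N3.N3=(alive,v0)
Op 2: N1 marks N3=dead -> (dead,v1)
Op 3: N3 marks N0=alive -> (alive,v1)
Op 4: gossip N0<->N1 -> N0.N0=(alive,v0) N0.N1=(alive,v0) N0.N2=(alive,v0) N0.N3=(dead,v1) | N1.N0=(alive,v0) N1.N1=(alive,v0) N1.N2=(alive,v0) N1.N3=(dead,v1)
Op 5: gossip N1<->N0 -> N1.N0=(alive,v0) N1.N1=(alive,v0) N1.N2=(alive,v0) N1.N3=(dead,v1) | N0.N0=(alive,v0) N0.N1=(alive,v0) N0.N2=(alive,v0) N0.N3=(dead,v1)
Op 6: gossip N0<->N1 -> N0.N0=(alive,v0) N0.N1=(alive,v0) N0.N2=(alive,v0) N0.N3=(dead,v1) | N1.N0=(alive,v0) N1.N1=(alive,v0) N1.N2=(alive,v0) N1.N3=(dead,v1)
Op 7: gossip N1<->N0 -> N1.N0=(alive,v0) N1.N1=(alive,v0) N1.N2=(alive,v0) N1.N3=(dead,v1) | N0.N0=(alive,v0) N0.N1=(alive,v0) N0.N2=(alive,v0) N0.N3=(dead,v1)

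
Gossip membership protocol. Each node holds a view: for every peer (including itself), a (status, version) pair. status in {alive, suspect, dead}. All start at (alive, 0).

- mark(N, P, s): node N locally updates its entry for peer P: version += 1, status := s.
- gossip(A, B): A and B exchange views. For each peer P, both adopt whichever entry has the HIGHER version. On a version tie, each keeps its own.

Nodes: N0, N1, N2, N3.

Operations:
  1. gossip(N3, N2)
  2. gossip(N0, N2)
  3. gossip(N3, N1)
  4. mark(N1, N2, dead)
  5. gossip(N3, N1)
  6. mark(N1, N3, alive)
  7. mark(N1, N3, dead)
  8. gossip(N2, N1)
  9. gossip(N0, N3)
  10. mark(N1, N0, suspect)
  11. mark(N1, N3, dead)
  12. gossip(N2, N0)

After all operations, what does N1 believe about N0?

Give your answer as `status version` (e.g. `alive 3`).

Answer: suspect 1

Derivation:
Op 1: gossip N3<->N2 -> N3.N0=(alive,v0) N3.N1=(alive,v0) N3.N2=(alive,v0) N3.N3=(alive,v0) | N2.N0=(alive,v0) N2.N1=(alive,v0) N2.N2=(alive,v0) N2.N3=(alive,v0)
Op 2: gossip N0<->N2 -> N0.N0=(alive,v0) N0.N1=(alive,v0) N0.N2=(alive,v0) N0.N3=(alive,v0) | N2.N0=(alive,v0) N2.N1=(alive,v0) N2.N2=(alive,v0) N2.N3=(alive,v0)
Op 3: gossip N3<->N1 -> N3.N0=(alive,v0) N3.N1=(alive,v0) N3.N2=(alive,v0) N3.N3=(alive,v0) | N1.N0=(alive,v0) N1.N1=(alive,v0) N1.N2=(alive,v0) N1.N3=(alive,v0)
Op 4: N1 marks N2=dead -> (dead,v1)
Op 5: gossip N3<->N1 -> N3.N0=(alive,v0) N3.N1=(alive,v0) N3.N2=(dead,v1) N3.N3=(alive,v0) | N1.N0=(alive,v0) N1.N1=(alive,v0) N1.N2=(dead,v1) N1.N3=(alive,v0)
Op 6: N1 marks N3=alive -> (alive,v1)
Op 7: N1 marks N3=dead -> (dead,v2)
Op 8: gossip N2<->N1 -> N2.N0=(alive,v0) N2.N1=(alive,v0) N2.N2=(dead,v1) N2.N3=(dead,v2) | N1.N0=(alive,v0) N1.N1=(alive,v0) N1.N2=(dead,v1) N1.N3=(dead,v2)
Op 9: gossip N0<->N3 -> N0.N0=(alive,v0) N0.N1=(alive,v0) N0.N2=(dead,v1) N0.N3=(alive,v0) | N3.N0=(alive,v0) N3.N1=(alive,v0) N3.N2=(dead,v1) N3.N3=(alive,v0)
Op 10: N1 marks N0=suspect -> (suspect,v1)
Op 11: N1 marks N3=dead -> (dead,v3)
Op 12: gossip N2<->N0 -> N2.N0=(alive,v0) N2.N1=(alive,v0) N2.N2=(dead,v1) N2.N3=(dead,v2) | N0.N0=(alive,v0) N0.N1=(alive,v0) N0.N2=(dead,v1) N0.N3=(dead,v2)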